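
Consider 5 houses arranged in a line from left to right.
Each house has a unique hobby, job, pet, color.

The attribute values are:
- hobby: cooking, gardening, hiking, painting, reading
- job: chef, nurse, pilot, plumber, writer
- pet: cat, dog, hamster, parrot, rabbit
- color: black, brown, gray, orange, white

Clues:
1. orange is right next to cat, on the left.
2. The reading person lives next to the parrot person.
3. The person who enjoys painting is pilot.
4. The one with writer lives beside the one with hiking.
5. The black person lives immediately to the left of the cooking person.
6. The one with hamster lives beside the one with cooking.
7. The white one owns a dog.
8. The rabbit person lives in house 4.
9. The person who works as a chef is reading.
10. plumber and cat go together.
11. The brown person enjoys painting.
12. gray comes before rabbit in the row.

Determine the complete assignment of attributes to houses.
Solution:

House | Hobby | Job | Pet | Color
---------------------------------
  1   | reading | chef | hamster | black
  2   | cooking | writer | parrot | orange
  3   | hiking | plumber | cat | gray
  4   | painting | pilot | rabbit | brown
  5   | gardening | nurse | dog | white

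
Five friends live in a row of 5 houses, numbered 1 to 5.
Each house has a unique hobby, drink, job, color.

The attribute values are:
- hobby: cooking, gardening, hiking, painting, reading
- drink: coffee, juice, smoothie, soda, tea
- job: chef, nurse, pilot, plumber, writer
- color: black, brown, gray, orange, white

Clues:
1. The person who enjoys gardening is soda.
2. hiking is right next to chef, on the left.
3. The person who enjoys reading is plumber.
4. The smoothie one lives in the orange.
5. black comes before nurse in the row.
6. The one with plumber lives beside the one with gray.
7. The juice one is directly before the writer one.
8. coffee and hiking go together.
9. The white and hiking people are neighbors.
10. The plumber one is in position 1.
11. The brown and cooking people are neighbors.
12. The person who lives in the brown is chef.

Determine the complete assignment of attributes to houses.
Solution:

House | Hobby | Drink | Job | Color
-----------------------------------
  1   | reading | juice | plumber | white
  2   | hiking | coffee | writer | gray
  3   | gardening | soda | chef | brown
  4   | cooking | tea | pilot | black
  5   | painting | smoothie | nurse | orange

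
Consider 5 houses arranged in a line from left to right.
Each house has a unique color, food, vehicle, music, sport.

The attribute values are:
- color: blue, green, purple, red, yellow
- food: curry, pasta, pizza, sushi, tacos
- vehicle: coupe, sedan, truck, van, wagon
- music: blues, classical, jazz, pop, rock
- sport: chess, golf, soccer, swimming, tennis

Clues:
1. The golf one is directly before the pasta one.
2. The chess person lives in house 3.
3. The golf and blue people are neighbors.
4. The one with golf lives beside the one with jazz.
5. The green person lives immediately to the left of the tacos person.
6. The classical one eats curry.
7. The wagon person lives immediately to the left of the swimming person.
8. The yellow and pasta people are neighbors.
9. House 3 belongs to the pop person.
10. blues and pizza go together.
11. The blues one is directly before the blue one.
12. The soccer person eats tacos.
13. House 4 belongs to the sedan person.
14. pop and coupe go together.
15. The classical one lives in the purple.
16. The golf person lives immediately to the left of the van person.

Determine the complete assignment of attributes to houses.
Solution:

House | Color | Food | Vehicle | Music | Sport
----------------------------------------------
  1   | yellow | pizza | wagon | blues | golf
  2   | blue | pasta | van | jazz | swimming
  3   | green | sushi | coupe | pop | chess
  4   | red | tacos | sedan | rock | soccer
  5   | purple | curry | truck | classical | tennis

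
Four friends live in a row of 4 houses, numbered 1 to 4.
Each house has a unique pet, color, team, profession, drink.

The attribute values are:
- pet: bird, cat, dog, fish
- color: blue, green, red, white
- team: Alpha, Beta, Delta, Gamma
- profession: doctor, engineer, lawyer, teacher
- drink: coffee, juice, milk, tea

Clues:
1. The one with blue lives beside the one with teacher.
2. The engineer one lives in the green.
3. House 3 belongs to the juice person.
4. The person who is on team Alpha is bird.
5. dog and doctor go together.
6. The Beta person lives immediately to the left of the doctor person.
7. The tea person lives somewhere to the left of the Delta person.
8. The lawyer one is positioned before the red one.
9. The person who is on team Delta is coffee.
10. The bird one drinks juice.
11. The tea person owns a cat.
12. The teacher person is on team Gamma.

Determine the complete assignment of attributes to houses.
Solution:

House | Pet | Color | Team | Profession | Drink
-----------------------------------------------
  1   | cat | green | Beta | engineer | tea
  2   | dog | white | Delta | doctor | coffee
  3   | bird | blue | Alpha | lawyer | juice
  4   | fish | red | Gamma | teacher | milk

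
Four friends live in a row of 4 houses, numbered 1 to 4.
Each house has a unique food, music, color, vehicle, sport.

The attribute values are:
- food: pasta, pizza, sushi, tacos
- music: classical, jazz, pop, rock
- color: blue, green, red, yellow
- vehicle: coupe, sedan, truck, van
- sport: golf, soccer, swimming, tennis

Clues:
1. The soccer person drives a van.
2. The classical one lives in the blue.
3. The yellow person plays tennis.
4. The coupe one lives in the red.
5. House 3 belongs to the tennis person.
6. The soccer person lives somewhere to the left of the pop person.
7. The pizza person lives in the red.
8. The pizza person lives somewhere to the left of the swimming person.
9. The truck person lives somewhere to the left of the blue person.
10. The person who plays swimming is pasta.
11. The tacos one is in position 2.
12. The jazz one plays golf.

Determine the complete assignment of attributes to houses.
Solution:

House | Food | Music | Color | Vehicle | Sport
----------------------------------------------
  1   | pizza | jazz | red | coupe | golf
  2   | tacos | rock | green | van | soccer
  3   | sushi | pop | yellow | truck | tennis
  4   | pasta | classical | blue | sedan | swimming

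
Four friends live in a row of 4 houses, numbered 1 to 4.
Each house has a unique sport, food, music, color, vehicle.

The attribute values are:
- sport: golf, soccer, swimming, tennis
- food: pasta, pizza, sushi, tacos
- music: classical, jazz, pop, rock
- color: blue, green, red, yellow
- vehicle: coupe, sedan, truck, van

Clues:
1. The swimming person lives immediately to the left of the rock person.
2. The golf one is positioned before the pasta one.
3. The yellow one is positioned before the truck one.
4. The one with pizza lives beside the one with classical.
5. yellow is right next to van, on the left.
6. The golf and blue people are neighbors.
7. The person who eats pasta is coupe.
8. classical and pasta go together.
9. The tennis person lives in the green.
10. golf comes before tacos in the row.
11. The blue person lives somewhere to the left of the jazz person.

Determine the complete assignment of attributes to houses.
Solution:

House | Sport | Food | Music | Color | Vehicle
----------------------------------------------
  1   | swimming | sushi | pop | yellow | sedan
  2   | golf | pizza | rock | red | van
  3   | soccer | pasta | classical | blue | coupe
  4   | tennis | tacos | jazz | green | truck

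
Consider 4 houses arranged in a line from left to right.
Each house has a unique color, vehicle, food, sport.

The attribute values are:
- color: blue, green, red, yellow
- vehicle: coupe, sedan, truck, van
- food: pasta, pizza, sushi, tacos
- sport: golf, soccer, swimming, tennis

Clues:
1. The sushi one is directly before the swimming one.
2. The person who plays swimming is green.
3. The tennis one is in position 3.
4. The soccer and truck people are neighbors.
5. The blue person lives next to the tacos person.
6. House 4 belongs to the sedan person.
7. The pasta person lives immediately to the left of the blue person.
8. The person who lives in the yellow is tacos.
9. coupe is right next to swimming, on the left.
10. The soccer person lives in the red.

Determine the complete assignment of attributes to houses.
Solution:

House | Color | Vehicle | Food | Sport
--------------------------------------
  1   | red | coupe | sushi | soccer
  2   | green | truck | pasta | swimming
  3   | blue | van | pizza | tennis
  4   | yellow | sedan | tacos | golf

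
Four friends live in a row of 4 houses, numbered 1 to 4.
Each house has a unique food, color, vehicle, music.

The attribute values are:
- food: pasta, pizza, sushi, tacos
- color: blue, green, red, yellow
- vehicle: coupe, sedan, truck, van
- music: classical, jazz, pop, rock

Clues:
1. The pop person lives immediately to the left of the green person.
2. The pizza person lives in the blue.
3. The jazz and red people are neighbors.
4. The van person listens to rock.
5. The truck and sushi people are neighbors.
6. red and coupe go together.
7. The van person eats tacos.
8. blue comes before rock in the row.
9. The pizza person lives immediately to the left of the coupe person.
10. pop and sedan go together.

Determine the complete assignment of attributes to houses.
Solution:

House | Food | Color | Vehicle | Music
--------------------------------------
  1   | pizza | blue | truck | jazz
  2   | sushi | red | coupe | classical
  3   | pasta | yellow | sedan | pop
  4   | tacos | green | van | rock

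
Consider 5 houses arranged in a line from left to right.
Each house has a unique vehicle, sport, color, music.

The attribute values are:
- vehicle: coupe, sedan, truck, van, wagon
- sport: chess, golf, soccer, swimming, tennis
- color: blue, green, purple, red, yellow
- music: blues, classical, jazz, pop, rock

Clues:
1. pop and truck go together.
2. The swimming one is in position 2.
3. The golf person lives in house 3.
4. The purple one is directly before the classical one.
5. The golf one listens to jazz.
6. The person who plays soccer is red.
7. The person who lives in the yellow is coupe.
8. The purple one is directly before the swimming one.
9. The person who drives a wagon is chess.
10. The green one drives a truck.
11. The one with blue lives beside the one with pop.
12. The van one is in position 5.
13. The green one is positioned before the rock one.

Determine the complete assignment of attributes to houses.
Solution:

House | Vehicle | Sport | Color | Music
---------------------------------------
  1   | wagon | chess | purple | blues
  2   | coupe | swimming | yellow | classical
  3   | sedan | golf | blue | jazz
  4   | truck | tennis | green | pop
  5   | van | soccer | red | rock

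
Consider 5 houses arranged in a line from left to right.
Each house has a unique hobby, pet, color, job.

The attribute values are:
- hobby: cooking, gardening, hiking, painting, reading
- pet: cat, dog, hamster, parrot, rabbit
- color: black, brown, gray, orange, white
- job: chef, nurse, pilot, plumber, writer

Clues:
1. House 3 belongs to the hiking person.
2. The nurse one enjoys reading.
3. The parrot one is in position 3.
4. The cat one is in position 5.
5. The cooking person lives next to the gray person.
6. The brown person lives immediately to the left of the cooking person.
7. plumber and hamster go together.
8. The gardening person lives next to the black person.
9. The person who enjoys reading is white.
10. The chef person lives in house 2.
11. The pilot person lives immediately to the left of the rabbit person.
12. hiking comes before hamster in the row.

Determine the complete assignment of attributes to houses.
Solution:

House | Hobby | Pet | Color | Job
---------------------------------
  1   | gardening | dog | brown | pilot
  2   | cooking | rabbit | black | chef
  3   | hiking | parrot | gray | writer
  4   | painting | hamster | orange | plumber
  5   | reading | cat | white | nurse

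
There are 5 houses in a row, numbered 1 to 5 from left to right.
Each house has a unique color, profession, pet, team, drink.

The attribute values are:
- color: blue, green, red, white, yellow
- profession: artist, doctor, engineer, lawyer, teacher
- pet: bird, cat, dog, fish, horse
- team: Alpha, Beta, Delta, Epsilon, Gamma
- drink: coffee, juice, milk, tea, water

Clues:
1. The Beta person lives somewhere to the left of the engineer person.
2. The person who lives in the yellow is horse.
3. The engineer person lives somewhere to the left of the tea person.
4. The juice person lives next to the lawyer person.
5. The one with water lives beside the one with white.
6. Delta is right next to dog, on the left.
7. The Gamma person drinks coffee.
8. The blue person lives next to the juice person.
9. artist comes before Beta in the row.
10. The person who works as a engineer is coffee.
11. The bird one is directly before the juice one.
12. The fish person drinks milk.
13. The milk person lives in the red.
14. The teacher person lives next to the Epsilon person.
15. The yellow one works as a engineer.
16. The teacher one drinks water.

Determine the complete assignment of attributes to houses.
Solution:

House | Color | Profession | Pet | Team | Drink
-----------------------------------------------
  1   | blue | teacher | bird | Delta | water
  2   | white | artist | dog | Epsilon | juice
  3   | red | lawyer | fish | Beta | milk
  4   | yellow | engineer | horse | Gamma | coffee
  5   | green | doctor | cat | Alpha | tea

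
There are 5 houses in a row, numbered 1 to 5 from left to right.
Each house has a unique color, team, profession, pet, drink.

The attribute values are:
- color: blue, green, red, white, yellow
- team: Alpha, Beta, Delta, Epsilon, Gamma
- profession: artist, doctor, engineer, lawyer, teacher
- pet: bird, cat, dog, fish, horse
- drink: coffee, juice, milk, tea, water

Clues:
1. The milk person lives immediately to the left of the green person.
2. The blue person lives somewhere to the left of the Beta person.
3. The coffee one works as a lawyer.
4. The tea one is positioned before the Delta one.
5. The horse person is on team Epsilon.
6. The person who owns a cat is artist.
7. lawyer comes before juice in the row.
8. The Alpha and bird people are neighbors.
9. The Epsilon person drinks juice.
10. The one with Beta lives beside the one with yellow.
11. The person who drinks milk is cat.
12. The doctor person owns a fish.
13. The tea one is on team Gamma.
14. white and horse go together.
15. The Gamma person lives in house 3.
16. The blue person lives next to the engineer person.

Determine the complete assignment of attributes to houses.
Solution:

House | Color | Team | Profession | Pet | Drink
-----------------------------------------------
  1   | blue | Alpha | artist | cat | milk
  2   | green | Beta | engineer | bird | water
  3   | yellow | Gamma | doctor | fish | tea
  4   | red | Delta | lawyer | dog | coffee
  5   | white | Epsilon | teacher | horse | juice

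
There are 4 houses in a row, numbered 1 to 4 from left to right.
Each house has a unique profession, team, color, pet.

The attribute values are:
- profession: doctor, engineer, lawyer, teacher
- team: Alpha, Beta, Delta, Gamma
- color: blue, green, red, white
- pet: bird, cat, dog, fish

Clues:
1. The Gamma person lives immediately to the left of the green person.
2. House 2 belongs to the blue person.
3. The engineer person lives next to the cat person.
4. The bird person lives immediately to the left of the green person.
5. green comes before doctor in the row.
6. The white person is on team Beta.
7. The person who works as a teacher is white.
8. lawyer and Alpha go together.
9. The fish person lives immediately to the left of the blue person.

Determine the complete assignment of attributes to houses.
Solution:

House | Profession | Team | Color | Pet
---------------------------------------
  1   | teacher | Beta | white | fish
  2   | engineer | Gamma | blue | bird
  3   | lawyer | Alpha | green | cat
  4   | doctor | Delta | red | dog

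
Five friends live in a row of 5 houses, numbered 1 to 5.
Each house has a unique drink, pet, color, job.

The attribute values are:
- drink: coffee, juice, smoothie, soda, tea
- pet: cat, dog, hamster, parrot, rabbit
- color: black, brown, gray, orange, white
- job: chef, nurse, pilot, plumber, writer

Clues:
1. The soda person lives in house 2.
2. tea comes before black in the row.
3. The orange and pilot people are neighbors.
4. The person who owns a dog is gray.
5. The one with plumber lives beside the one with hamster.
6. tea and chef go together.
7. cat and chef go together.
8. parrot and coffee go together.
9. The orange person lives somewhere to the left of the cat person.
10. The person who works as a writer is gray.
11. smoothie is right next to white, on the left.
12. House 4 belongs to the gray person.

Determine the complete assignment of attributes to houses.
Solution:

House | Drink | Pet | Color | Job
---------------------------------
  1   | smoothie | rabbit | orange | plumber
  2   | soda | hamster | white | pilot
  3   | tea | cat | brown | chef
  4   | juice | dog | gray | writer
  5   | coffee | parrot | black | nurse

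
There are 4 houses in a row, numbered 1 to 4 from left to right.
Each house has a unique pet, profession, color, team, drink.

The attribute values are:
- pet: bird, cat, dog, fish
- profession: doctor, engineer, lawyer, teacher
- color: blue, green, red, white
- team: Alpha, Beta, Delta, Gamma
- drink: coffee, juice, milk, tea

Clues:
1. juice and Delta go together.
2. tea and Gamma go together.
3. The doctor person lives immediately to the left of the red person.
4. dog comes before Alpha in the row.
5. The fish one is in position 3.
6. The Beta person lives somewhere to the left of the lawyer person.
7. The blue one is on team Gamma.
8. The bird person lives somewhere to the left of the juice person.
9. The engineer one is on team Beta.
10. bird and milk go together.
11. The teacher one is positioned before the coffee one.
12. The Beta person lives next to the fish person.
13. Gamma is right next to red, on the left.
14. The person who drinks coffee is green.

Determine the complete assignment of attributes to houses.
Solution:

House | Pet | Profession | Color | Team | Drink
-----------------------------------------------
  1   | dog | doctor | blue | Gamma | tea
  2   | bird | engineer | red | Beta | milk
  3   | fish | teacher | white | Delta | juice
  4   | cat | lawyer | green | Alpha | coffee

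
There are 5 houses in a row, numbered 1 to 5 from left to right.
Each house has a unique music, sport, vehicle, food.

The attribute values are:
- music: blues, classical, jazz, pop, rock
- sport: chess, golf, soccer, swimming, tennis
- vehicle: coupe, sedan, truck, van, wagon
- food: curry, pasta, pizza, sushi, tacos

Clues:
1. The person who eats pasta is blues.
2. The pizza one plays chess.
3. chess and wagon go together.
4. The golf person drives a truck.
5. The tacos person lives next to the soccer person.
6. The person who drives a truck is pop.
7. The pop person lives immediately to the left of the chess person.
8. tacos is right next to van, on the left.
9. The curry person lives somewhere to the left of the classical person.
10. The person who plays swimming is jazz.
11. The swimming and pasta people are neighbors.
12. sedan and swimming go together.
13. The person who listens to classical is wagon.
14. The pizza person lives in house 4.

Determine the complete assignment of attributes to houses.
Solution:

House | Music | Sport | Vehicle | Food
--------------------------------------
  1   | jazz | swimming | sedan | tacos
  2   | blues | soccer | van | pasta
  3   | pop | golf | truck | curry
  4   | classical | chess | wagon | pizza
  5   | rock | tennis | coupe | sushi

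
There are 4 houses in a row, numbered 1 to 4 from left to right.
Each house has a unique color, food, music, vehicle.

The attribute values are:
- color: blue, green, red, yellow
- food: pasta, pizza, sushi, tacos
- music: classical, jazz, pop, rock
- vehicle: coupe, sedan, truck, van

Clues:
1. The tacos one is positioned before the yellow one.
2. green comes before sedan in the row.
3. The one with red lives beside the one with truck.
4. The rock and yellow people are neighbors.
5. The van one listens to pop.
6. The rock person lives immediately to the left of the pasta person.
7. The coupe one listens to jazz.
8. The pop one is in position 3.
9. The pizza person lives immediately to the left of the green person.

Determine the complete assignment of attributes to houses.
Solution:

House | Color | Food | Music | Vehicle
--------------------------------------
  1   | red | pizza | jazz | coupe
  2   | green | tacos | rock | truck
  3   | yellow | pasta | pop | van
  4   | blue | sushi | classical | sedan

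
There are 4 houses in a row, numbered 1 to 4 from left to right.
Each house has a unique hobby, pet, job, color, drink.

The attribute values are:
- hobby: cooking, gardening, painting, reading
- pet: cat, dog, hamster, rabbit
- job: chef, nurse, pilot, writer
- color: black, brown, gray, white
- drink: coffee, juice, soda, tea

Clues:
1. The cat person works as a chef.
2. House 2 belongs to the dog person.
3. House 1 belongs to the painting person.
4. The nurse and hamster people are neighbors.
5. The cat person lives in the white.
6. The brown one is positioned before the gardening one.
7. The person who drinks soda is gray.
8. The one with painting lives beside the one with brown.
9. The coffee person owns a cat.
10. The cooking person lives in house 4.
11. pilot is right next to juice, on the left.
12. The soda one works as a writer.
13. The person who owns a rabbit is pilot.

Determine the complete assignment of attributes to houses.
Solution:

House | Hobby | Pet | Job | Color | Drink
-----------------------------------------
  1   | painting | rabbit | pilot | black | tea
  2   | reading | dog | nurse | brown | juice
  3   | gardening | hamster | writer | gray | soda
  4   | cooking | cat | chef | white | coffee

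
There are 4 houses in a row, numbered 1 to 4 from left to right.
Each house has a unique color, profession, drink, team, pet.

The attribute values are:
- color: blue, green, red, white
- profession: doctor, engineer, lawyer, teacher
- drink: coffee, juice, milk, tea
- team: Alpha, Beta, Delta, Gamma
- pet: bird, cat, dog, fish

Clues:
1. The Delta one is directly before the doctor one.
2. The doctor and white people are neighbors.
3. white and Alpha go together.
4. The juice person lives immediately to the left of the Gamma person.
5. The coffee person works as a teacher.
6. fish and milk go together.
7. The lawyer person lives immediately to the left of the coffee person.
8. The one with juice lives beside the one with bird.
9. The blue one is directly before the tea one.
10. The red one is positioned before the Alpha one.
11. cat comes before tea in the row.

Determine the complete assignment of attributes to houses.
Solution:

House | Color | Profession | Drink | Team | Pet
-----------------------------------------------
  1   | blue | engineer | juice | Delta | cat
  2   | red | doctor | tea | Gamma | bird
  3   | white | lawyer | milk | Alpha | fish
  4   | green | teacher | coffee | Beta | dog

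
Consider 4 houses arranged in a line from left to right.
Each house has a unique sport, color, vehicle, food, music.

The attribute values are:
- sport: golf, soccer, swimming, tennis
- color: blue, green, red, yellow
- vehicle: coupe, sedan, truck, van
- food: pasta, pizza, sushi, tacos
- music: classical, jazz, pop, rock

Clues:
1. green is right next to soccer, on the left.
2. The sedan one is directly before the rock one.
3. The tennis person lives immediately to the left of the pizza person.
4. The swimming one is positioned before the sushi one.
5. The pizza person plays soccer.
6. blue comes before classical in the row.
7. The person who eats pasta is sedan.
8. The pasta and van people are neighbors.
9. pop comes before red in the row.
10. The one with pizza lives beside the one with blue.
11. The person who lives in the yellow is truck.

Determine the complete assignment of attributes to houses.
Solution:

House | Sport | Color | Vehicle | Food | Music
----------------------------------------------
  1   | tennis | green | sedan | pasta | pop
  2   | soccer | red | van | pizza | rock
  3   | swimming | blue | coupe | tacos | jazz
  4   | golf | yellow | truck | sushi | classical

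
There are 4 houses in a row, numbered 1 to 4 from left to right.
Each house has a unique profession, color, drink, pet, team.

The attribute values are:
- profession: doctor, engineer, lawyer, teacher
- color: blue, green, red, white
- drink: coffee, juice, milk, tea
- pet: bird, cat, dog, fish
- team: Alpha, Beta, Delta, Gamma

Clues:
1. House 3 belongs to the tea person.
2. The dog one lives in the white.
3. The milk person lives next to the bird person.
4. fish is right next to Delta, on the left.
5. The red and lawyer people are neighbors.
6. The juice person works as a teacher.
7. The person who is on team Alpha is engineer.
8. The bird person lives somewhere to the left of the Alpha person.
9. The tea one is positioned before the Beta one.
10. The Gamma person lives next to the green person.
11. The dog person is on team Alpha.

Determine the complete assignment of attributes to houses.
Solution:

House | Profession | Color | Drink | Pet | Team
-----------------------------------------------
  1   | doctor | red | milk | fish | Gamma
  2   | lawyer | green | coffee | bird | Delta
  3   | engineer | white | tea | dog | Alpha
  4   | teacher | blue | juice | cat | Beta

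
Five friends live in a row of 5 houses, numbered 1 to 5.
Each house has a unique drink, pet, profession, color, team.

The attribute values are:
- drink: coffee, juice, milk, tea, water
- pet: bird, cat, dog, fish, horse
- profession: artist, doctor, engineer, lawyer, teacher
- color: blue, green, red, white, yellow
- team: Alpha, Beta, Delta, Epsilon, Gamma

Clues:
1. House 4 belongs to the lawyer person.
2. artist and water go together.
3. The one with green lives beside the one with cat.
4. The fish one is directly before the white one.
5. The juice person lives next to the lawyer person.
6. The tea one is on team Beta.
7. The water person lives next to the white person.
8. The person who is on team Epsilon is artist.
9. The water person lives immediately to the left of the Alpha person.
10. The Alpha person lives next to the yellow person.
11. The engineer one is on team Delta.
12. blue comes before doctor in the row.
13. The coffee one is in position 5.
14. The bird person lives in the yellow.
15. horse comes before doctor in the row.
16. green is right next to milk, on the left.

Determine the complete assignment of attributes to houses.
Solution:

House | Drink | Pet | Profession | Color | Team
-----------------------------------------------
  1   | water | fish | artist | green | Epsilon
  2   | milk | cat | teacher | white | Alpha
  3   | juice | bird | engineer | yellow | Delta
  4   | tea | horse | lawyer | blue | Beta
  5   | coffee | dog | doctor | red | Gamma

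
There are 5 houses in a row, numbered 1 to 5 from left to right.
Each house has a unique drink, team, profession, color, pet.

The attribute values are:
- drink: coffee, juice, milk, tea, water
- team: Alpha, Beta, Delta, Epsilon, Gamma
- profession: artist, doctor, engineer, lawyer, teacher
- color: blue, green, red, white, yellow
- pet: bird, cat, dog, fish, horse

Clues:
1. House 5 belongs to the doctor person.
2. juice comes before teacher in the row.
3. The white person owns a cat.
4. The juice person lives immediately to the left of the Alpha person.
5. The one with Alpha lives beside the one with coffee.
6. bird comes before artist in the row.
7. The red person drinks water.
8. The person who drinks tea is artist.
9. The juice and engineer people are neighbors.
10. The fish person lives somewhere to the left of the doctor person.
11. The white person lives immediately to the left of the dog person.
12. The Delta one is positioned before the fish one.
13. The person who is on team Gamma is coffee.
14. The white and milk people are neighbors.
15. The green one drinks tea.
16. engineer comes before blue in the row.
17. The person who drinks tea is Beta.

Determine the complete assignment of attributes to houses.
Solution:

House | Drink | Team | Profession | Color | Pet
-----------------------------------------------
  1   | juice | Delta | lawyer | white | cat
  2   | milk | Alpha | engineer | yellow | dog
  3   | coffee | Gamma | teacher | blue | bird
  4   | tea | Beta | artist | green | fish
  5   | water | Epsilon | doctor | red | horse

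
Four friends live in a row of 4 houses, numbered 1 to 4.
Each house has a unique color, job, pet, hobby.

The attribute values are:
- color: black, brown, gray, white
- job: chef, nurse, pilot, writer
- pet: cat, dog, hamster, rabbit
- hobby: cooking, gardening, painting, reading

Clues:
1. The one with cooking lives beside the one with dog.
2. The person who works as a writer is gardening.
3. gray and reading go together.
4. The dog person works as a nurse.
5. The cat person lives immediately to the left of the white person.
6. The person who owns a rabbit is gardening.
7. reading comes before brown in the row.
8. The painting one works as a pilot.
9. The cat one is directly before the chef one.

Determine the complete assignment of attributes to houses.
Solution:

House | Color | Job | Pet | Hobby
---------------------------------
  1   | black | pilot | cat | painting
  2   | white | chef | hamster | cooking
  3   | gray | nurse | dog | reading
  4   | brown | writer | rabbit | gardening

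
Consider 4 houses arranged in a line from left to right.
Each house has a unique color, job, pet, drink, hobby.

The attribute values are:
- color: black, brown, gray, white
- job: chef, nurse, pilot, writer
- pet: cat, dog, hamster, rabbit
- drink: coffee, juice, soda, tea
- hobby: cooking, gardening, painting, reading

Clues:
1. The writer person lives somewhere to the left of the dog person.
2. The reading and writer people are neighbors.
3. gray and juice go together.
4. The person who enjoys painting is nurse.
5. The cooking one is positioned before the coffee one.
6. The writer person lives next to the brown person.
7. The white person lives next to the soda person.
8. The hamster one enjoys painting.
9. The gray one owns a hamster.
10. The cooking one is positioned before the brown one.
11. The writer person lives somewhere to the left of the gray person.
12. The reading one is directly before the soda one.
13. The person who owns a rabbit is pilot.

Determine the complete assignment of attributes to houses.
Solution:

House | Color | Job | Pet | Drink | Hobby
-----------------------------------------
  1   | white | pilot | rabbit | tea | reading
  2   | black | writer | cat | soda | cooking
  3   | brown | chef | dog | coffee | gardening
  4   | gray | nurse | hamster | juice | painting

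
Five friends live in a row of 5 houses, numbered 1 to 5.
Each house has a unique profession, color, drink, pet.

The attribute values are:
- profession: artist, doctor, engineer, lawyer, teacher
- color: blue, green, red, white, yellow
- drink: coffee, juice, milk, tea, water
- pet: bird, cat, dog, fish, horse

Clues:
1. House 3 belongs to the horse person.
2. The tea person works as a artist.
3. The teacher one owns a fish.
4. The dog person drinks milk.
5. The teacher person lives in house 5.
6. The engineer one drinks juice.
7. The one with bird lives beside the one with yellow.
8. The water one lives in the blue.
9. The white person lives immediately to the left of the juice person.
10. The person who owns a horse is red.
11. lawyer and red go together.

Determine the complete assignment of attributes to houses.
Solution:

House | Profession | Color | Drink | Pet
----------------------------------------
  1   | artist | white | tea | bird
  2   | engineer | yellow | juice | cat
  3   | lawyer | red | coffee | horse
  4   | doctor | green | milk | dog
  5   | teacher | blue | water | fish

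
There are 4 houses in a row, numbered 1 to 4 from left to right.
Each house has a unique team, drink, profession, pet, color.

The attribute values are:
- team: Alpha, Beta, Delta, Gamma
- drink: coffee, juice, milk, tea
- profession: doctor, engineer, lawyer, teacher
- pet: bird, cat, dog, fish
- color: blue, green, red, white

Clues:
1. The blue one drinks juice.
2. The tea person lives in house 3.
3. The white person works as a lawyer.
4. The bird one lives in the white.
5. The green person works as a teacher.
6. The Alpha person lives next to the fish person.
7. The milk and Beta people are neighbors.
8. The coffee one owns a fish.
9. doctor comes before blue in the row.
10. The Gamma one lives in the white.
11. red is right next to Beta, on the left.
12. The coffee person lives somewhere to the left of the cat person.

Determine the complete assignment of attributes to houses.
Solution:

House | Team | Drink | Profession | Pet | Color
-----------------------------------------------
  1   | Alpha | milk | doctor | dog | red
  2   | Beta | coffee | teacher | fish | green
  3   | Gamma | tea | lawyer | bird | white
  4   | Delta | juice | engineer | cat | blue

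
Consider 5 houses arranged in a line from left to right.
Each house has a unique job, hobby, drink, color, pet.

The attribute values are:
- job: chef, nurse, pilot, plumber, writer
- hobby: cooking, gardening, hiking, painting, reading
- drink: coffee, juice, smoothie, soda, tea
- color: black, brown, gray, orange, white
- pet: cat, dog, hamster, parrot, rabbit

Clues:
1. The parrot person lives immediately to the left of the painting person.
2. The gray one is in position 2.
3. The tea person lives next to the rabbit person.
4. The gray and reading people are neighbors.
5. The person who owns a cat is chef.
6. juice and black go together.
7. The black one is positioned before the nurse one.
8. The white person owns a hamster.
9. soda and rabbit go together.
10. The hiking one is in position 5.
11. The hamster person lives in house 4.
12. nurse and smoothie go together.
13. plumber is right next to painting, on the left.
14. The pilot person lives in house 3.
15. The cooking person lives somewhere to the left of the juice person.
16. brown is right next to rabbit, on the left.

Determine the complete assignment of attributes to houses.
Solution:

House | Job | Hobby | Drink | Color | Pet
-----------------------------------------
  1   | plumber | cooking | tea | brown | parrot
  2   | writer | painting | soda | gray | rabbit
  3   | pilot | reading | juice | black | dog
  4   | nurse | gardening | smoothie | white | hamster
  5   | chef | hiking | coffee | orange | cat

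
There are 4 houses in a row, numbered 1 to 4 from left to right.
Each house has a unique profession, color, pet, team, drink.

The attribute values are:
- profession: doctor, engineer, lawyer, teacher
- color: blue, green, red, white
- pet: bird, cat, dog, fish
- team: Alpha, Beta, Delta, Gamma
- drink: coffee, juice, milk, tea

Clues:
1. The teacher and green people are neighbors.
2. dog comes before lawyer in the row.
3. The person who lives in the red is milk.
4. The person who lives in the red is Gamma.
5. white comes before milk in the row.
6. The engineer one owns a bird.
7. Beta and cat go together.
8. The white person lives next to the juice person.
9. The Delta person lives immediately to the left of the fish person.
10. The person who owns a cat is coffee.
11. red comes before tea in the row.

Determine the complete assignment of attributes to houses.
Solution:

House | Profession | Color | Pet | Team | Drink
-----------------------------------------------
  1   | teacher | white | cat | Beta | coffee
  2   | doctor | green | dog | Delta | juice
  3   | lawyer | red | fish | Gamma | milk
  4   | engineer | blue | bird | Alpha | tea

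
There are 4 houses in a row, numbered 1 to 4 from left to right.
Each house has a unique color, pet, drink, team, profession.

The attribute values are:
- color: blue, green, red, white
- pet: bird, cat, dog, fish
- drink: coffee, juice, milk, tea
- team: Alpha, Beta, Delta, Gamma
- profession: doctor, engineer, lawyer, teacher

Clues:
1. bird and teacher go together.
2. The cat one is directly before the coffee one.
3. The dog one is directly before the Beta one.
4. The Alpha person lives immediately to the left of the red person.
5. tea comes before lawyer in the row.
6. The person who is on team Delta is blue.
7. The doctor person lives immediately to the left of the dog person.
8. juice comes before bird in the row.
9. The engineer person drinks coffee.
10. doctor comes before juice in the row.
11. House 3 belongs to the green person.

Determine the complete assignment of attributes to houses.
Solution:

House | Color | Pet | Drink | Team | Profession
-----------------------------------------------
  1   | white | cat | tea | Alpha | doctor
  2   | red | dog | coffee | Gamma | engineer
  3   | green | fish | juice | Beta | lawyer
  4   | blue | bird | milk | Delta | teacher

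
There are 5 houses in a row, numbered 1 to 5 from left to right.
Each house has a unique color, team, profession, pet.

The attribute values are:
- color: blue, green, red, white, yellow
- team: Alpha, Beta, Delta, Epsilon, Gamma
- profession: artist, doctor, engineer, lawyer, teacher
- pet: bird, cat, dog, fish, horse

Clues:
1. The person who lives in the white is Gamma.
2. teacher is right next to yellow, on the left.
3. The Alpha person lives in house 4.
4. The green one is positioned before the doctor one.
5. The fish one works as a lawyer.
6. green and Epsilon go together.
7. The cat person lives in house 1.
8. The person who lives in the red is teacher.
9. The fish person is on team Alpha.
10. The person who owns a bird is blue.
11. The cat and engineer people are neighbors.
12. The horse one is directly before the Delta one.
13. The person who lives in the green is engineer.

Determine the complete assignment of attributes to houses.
Solution:

House | Color | Team | Profession | Pet
---------------------------------------
  1   | white | Gamma | artist | cat
  2   | green | Epsilon | engineer | horse
  3   | red | Delta | teacher | dog
  4   | yellow | Alpha | lawyer | fish
  5   | blue | Beta | doctor | bird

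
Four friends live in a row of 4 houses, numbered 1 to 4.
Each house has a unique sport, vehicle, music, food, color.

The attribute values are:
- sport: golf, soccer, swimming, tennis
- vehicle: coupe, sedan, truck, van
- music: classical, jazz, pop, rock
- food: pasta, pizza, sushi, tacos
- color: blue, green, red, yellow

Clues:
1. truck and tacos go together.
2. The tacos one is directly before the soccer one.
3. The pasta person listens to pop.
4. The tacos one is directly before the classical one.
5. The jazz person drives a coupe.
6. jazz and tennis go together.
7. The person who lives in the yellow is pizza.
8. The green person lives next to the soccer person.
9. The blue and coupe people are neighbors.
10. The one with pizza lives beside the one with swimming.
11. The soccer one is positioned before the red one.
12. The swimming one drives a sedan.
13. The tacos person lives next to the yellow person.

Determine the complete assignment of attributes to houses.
Solution:

House | Sport | Vehicle | Music | Food | Color
----------------------------------------------
  1   | golf | truck | rock | tacos | green
  2   | soccer | van | classical | pizza | yellow
  3   | swimming | sedan | pop | pasta | blue
  4   | tennis | coupe | jazz | sushi | red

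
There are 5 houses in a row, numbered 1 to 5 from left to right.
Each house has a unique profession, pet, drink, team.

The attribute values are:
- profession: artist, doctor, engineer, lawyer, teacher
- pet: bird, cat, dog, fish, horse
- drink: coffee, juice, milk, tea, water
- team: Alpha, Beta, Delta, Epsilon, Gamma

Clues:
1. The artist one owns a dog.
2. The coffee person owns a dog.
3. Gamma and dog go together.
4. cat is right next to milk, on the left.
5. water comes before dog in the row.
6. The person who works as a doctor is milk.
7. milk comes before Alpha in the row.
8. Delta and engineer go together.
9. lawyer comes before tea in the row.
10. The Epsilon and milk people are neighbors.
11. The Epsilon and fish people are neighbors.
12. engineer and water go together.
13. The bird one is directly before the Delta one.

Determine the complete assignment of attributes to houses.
Solution:

House | Profession | Pet | Drink | Team
---------------------------------------
  1   | lawyer | cat | juice | Epsilon
  2   | doctor | fish | milk | Beta
  3   | teacher | bird | tea | Alpha
  4   | engineer | horse | water | Delta
  5   | artist | dog | coffee | Gamma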